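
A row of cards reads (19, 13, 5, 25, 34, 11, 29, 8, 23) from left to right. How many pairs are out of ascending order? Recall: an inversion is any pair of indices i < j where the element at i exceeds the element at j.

Count, for each position, how many later elements it exceeds:
19: 4
13: 3
5: 0
25: 3
34: 4
11: 1
29: 2
8: 0
23: 0
Sum: 4 + 3 + 0 + 3 + 4 + 1 + 2 + 0 + 0 = 17

17 inversions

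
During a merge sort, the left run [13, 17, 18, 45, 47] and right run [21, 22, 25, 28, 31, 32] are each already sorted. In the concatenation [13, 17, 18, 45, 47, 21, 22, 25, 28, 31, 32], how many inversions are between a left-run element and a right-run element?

Count, for every r in R, how many entries of L exceed r:
r = 21: 45, 47 → 2
r = 22: 45, 47 → 2
r = 25: 45, 47 → 2
r = 28: 45, 47 → 2
r = 31: 45, 47 → 2
r = 32: 45, 47 → 2
Cross-inversions: 2 + 2 + 2 + 2 + 2 + 2 = 12

12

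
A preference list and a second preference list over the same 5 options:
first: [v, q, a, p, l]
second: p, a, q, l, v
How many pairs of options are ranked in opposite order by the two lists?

There are 7 pairs.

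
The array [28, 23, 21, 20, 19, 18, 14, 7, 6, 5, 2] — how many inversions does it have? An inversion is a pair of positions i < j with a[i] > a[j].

55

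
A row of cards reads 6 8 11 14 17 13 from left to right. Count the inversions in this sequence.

For each element, count later entries that are smaller:
6 → none → 0
8 → none → 0
11 → none → 0
14 → 13 → 1
17 → 13 → 1
13 → none → 0
Sum: 0 + 0 + 0 + 1 + 1 + 0 = 2

2 inversions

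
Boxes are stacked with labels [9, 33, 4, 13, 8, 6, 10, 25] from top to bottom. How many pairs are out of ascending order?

13

Element-by-element contributions:
9: 3
33: 6
4: 0
13: 3
8: 1
6: 0
10: 0
25: 0
Sum: 3 + 6 + 0 + 3 + 1 + 0 + 0 + 0 = 13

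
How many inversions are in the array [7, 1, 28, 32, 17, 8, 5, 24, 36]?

13 inversions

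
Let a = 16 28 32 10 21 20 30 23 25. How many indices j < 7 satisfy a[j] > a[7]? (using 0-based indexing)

3 such elements

The element at index 7 is 23.
Elements before it: 16, 28, 32, 10, 21, 20, 30
Those larger than 23: 28, 32, 30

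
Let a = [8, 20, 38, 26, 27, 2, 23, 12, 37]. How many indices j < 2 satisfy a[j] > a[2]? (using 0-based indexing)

0

The element at index 2 is 38.
Elements before it: 8, 20
None of them are larger than 38.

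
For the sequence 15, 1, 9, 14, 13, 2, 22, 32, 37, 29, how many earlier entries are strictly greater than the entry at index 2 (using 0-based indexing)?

1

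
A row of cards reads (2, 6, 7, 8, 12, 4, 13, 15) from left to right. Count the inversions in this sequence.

4

Sweep left to right; for each value list the smaller values that follow it:
2 → none → 0
6 → 4 → 1
7 → 4 → 1
8 → 4 → 1
12 → 4 → 1
4 → none → 0
13 → none → 0
15 → none → 0
Sum: 0 + 1 + 1 + 1 + 1 + 0 + 0 + 0 = 4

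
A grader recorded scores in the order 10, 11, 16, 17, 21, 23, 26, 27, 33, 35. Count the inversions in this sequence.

0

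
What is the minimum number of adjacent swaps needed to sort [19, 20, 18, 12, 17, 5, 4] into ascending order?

19 swaps

Each adjacent swap fixes exactly one inversion, so the minimum swap count equals the number of inversions.
Count inversions — for each element, later elements that are smaller:
19: 18, 12, 17, 5, 4 → 5
20: 18, 12, 17, 5, 4 → 5
18: 12, 17, 5, 4 → 4
12: 5, 4 → 2
17: 5, 4 → 2
5: 4 → 1
4: none → 0
Total inversions: 5 + 5 + 4 + 2 + 2 + 1 + 0 = 19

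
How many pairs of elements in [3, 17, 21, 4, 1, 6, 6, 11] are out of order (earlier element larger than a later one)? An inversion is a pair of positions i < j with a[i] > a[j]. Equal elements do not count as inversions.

12

For each element, count later entries that are smaller:
3: 1
17: 5
21: 5
4: 1
1: 0
6: 0
6: 0
11: 0
Sum: 1 + 5 + 5 + 1 + 0 + 0 + 0 + 0 = 12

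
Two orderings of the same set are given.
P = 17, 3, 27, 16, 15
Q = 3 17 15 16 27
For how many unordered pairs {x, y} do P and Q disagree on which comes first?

Assign each item its position (1..5) in the first ordering, then rewrite the second ordering as that position sequence:
positions: 17→1, 3→2, 27→3, 16→4, 15→5
second ordering as positions: [2, 1, 5, 4, 3]
Discordant pairs = inversions in this position sequence.
2: 1 → 1
1: 0
5: 4, 3 → 2
4: 3 → 1
3: 0
Total: 1 + 0 + 2 + 1 + 0 = 4

4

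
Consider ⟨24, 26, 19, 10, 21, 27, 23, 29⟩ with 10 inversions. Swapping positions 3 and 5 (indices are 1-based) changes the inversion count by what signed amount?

Positions 3 and 5 hold 19 and 21; after swapping, the array is [24, 26, 21, 10, 19, 27, 23, 29].
Sweep left to right; for each value list the smaller values that follow it:
24 → 21, 10, 19, 23 → 4
26 → 21, 10, 19, 23 → 4
21 → 10, 19 → 2
10 → none → 0
19 → none → 0
27 → 23 → 1
23 → none → 0
29 → none → 0
Sum: 4 + 4 + 2 + 0 + 0 + 1 + 0 + 0 = 11
Change: 11 − 10 = +1

+1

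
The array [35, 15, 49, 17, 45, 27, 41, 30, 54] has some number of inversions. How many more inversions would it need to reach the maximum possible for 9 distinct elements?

Maximum inversions for 9 distinct elements is C(9, 2) = 9·8/2 = 36.
Current inversions — for each element, count later smaller elements:
35: 4
15: 0
49: 5
17: 0
45: 3
27: 0
41: 1
30: 0
54: 0
Current total: 4 + 0 + 5 + 0 + 3 + 0 + 1 + 0 + 0 = 13
Shortfall: 36 − 13 = 23

23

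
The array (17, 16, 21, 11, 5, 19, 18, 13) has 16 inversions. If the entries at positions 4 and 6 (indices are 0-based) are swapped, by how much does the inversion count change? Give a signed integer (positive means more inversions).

+1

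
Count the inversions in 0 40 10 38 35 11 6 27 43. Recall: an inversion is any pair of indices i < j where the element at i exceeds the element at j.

For each element, count later entries that are smaller:
0: 0
40: 6
10: 1
38: 4
35: 3
11: 1
6: 0
27: 0
43: 0
Sum: 0 + 6 + 1 + 4 + 3 + 1 + 0 + 0 + 0 = 15

There are 15 out-of-order pairs.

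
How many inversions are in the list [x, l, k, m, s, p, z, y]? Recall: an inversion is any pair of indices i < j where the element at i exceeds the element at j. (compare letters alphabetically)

Sweep left to right; for each value list the smaller values that follow it:
x: 5
l: 1
k: 0
m: 0
s: 1
p: 0
z: 1
y: 0
Sum: 5 + 1 + 0 + 0 + 1 + 0 + 1 + 0 = 8

8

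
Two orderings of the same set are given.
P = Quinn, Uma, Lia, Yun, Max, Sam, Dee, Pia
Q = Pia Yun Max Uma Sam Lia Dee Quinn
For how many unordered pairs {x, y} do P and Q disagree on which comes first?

18 disagreeing pairs

Assign each item its position (1..8) in the first ordering, then rewrite the second ordering as that position sequence:
positions: Quinn→1, Uma→2, Lia→3, Yun→4, Max→5, Sam→6, Dee→7, Pia→8
second ordering as positions: [8, 4, 5, 2, 6, 3, 7, 1]
Discordant pairs = inversions in this position sequence.
8: 4, 5, 2, 6, 3, 7, 1 → 7
4: 2, 3, 1 → 3
5: 2, 3, 1 → 3
2: 1 → 1
6: 3, 1 → 2
3: 1 → 1
7: 1 → 1
1: 0
Total: 7 + 3 + 3 + 1 + 2 + 1 + 1 + 0 = 18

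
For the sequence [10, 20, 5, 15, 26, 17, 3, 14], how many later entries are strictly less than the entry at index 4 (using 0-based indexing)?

The element at index 4 is 26.
Elements after it: 17, 3, 14
Those smaller than 26: 17, 3, 14

3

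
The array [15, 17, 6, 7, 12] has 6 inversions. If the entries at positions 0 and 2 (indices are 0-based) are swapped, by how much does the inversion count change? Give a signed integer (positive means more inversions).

-1

Positions 0 and 2 hold 15 and 6; after swapping, the array is [6, 17, 15, 7, 12].
Sweep left to right; for each value list the smaller values that follow it:
6 → none → 0
17 → 15, 7, 12 → 3
15 → 7, 12 → 2
7 → none → 0
12 → none → 0
Sum: 0 + 3 + 2 + 0 + 0 = 5
Change: 5 − 6 = -1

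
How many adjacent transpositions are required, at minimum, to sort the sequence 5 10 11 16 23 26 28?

0

Each adjacent swap fixes exactly one inversion, so the minimum swap count equals the number of inversions.
Count inversions — for each element, later elements that are smaller:
5: none → 0
10: none → 0
11: none → 0
16: none → 0
23: none → 0
26: none → 0
28: none → 0
Total inversions: 0 + 0 + 0 + 0 + 0 + 0 + 0 = 0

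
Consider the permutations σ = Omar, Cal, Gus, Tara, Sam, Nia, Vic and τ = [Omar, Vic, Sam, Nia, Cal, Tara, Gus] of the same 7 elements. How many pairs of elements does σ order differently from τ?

There are 12 discordant pairs.

Assign each item its position (1..7) in the first ordering, then rewrite the second ordering as that position sequence:
positions: Omar→1, Cal→2, Gus→3, Tara→4, Sam→5, Nia→6, Vic→7
second ordering as positions: [1, 7, 5, 6, 2, 4, 3]
Discordant pairs = inversions in this position sequence.
1: 0
7: 5, 6, 2, 4, 3 → 5
5: 2, 4, 3 → 3
6: 2, 4, 3 → 3
2: 0
4: 3 → 1
3: 0
Total: 0 + 5 + 3 + 3 + 0 + 1 + 0 = 12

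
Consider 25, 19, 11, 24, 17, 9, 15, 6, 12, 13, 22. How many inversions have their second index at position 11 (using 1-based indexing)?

2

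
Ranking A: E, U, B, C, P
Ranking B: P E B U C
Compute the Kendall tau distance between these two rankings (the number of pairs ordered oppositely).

5 discordant pairs

Assign each item its position (1..5) in the first ordering, then rewrite the second ordering as that position sequence:
positions: E→1, U→2, B→3, C→4, P→5
second ordering as positions: [5, 1, 3, 2, 4]
Discordant pairs = inversions in this position sequence.
5: 1, 3, 2, 4 → 4
1: 0
3: 2 → 1
2: 0
4: 0
Total: 4 + 0 + 1 + 0 + 0 = 5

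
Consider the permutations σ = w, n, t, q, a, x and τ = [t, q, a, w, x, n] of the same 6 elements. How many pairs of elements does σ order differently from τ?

7

Assign each item its position (1..6) in the first ordering, then rewrite the second ordering as that position sequence:
positions: w→1, n→2, t→3, q→4, a→5, x→6
second ordering as positions: [3, 4, 5, 1, 6, 2]
Discordant pairs = inversions in this position sequence.
3: 1, 2 → 2
4: 1, 2 → 2
5: 1, 2 → 2
1: 0
6: 2 → 1
2: 0
Total: 2 + 2 + 2 + 0 + 1 + 0 = 7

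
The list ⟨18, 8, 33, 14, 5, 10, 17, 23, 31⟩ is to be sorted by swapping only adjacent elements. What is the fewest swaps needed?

The minimum number of adjacent swaps to sort an array equals its inversion count, since every such swap removes exactly one inversion.
Count inversions — for each element, later elements that are smaller:
18: 8, 14, 5, 10, 17 → 5
8: 5 → 1
33: 14, 5, 10, 17, 23, 31 → 6
14: 5, 10 → 2
5: none → 0
10: none → 0
17: none → 0
23: none → 0
31: none → 0
Total inversions: 5 + 1 + 6 + 2 + 0 + 0 + 0 + 0 + 0 = 14

14 adjacent swaps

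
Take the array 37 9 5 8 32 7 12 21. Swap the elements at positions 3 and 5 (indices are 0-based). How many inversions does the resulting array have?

Positions 3 and 5 hold 8 and 7; after swapping, the array is [37, 9, 5, 7, 32, 8, 12, 21].
Sweep left to right; for each value list the smaller values that follow it:
37 → 9, 5, 7, 32, 8, 12, 21 → 7
9 → 5, 7, 8 → 3
5 → none → 0
7 → none → 0
32 → 8, 12, 21 → 3
8 → none → 0
12 → none → 0
21 → none → 0
Sum: 7 + 3 + 0 + 0 + 3 + 0 + 0 + 0 = 13

There are 13 inversions.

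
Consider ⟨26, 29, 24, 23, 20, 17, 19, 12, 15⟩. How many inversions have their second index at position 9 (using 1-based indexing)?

7

The element at index 9 is 15.
Elements before it: 26, 29, 24, 23, 20, 17, 19, 12
Those larger than 15: 26, 29, 24, 23, 20, 17, 19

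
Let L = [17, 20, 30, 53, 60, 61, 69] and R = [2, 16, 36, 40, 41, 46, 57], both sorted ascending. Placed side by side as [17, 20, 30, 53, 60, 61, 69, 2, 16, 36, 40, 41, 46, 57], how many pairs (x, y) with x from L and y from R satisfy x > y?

33 cross-inversions

Take each right-half value and tally the left-half values above it:
r = 2: 17, 20, 30, 53, 60, 61, 69 → 7
r = 16: 17, 20, 30, 53, 60, 61, 69 → 7
r = 36: 53, 60, 61, 69 → 4
r = 40: 53, 60, 61, 69 → 4
r = 41: 53, 60, 61, 69 → 4
r = 46: 53, 60, 61, 69 → 4
r = 57: 60, 61, 69 → 3
Cross-inversions: 7 + 7 + 4 + 4 + 4 + 4 + 3 = 33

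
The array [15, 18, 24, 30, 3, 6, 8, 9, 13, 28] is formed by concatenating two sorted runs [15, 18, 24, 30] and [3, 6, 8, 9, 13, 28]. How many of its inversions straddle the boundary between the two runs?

Take each right-half value and tally the left-half values above it:
r = 3: 15, 18, 24, 30 → 4
r = 6: 15, 18, 24, 30 → 4
r = 8: 15, 18, 24, 30 → 4
r = 9: 15, 18, 24, 30 → 4
r = 13: 15, 18, 24, 30 → 4
r = 28: 30 → 1
Cross-inversions: 4 + 4 + 4 + 4 + 4 + 1 = 21

21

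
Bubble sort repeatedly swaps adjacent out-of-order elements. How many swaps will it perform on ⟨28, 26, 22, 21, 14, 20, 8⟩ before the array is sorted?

Adjacent swaps: 20

Each adjacent swap fixes exactly one inversion, so the minimum swap count equals the number of inversions.
Count inversions — for each element, later elements that are smaller:
28: 26, 22, 21, 14, 20, 8 → 6
26: 22, 21, 14, 20, 8 → 5
22: 21, 14, 20, 8 → 4
21: 14, 20, 8 → 3
14: 8 → 1
20: 8 → 1
8: none → 0
Total inversions: 6 + 5 + 4 + 3 + 1 + 1 + 0 = 20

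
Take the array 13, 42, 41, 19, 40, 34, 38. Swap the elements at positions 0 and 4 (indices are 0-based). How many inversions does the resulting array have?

14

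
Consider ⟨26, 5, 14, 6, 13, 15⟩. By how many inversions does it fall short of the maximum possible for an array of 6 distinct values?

Maximum inversions for 6 distinct elements is C(6, 2) = 6·5/2 = 15.
Current inversions — for each element, count later smaller elements:
26: 5
5: 0
14: 2
6: 0
13: 0
15: 0
Current total: 5 + 0 + 2 + 0 + 0 + 0 = 7
Shortfall: 15 − 7 = 8

8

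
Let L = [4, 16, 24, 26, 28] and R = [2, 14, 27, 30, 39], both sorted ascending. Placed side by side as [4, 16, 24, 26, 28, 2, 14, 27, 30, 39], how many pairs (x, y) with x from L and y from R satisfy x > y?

There are 10 split inversions.

For each element r of the right run, count left-run elements greater than r:
r = 2: 4, 16, 24, 26, 28 → 5
r = 14: 16, 24, 26, 28 → 4
r = 27: 28 → 1
r = 30: none → 0
r = 39: none → 0
Cross-inversions: 5 + 4 + 1 + 0 + 0 = 10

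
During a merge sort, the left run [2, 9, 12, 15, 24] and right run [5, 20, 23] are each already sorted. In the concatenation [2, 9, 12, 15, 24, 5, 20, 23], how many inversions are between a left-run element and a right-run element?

For each element r of the right run, count left-run elements greater than r:
r = 5: 9, 12, 15, 24 → 4
r = 20: 24 → 1
r = 23: 24 → 1
Cross-inversions: 4 + 1 + 1 = 6

6 cross-inversions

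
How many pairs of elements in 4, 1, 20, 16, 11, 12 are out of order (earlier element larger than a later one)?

6

Inversion pairs (indices are 0-based):
(0,1): 4 > 1
(2,3): 20 > 16
(2,4): 20 > 11
(2,5): 20 > 12
(3,4): 16 > 11
(3,5): 16 > 12
That's 6 pairs.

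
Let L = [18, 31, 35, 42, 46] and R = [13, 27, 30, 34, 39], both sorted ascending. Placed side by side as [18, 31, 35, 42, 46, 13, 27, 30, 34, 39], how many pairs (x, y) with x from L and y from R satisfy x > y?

18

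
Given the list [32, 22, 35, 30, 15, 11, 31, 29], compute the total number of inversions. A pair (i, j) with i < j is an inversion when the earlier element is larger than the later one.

Sweep left to right; for each value list the smaller values that follow it:
32 → 22, 30, 15, 11, 31, 29 → 6
22 → 15, 11 → 2
35 → 30, 15, 11, 31, 29 → 5
30 → 15, 11, 29 → 3
15 → 11 → 1
11 → none → 0
31 → 29 → 1
29 → none → 0
Sum: 6 + 2 + 5 + 3 + 1 + 0 + 1 + 0 = 18

18 inversions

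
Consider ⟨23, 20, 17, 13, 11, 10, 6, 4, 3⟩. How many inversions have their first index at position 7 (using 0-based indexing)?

1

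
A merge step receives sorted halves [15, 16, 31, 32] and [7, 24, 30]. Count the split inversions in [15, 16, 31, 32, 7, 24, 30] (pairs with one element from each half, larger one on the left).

Count, for every r in R, how many entries of L exceed r:
r = 7: 15, 16, 31, 32 → 4
r = 24: 31, 32 → 2
r = 30: 31, 32 → 2
Cross-inversions: 4 + 2 + 2 = 8

8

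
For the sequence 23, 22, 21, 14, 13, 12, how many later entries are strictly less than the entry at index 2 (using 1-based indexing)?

4

The element at index 2 is 22.
Elements after it: 21, 14, 13, 12
Those smaller than 22: 21, 14, 13, 12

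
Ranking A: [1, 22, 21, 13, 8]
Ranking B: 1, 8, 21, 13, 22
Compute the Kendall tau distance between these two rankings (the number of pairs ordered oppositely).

Discordant pairs: 5

Assign each item its position (1..5) in the first ordering, then rewrite the second ordering as that position sequence:
positions: 1→1, 22→2, 21→3, 13→4, 8→5
second ordering as positions: [1, 5, 3, 4, 2]
Discordant pairs = inversions in this position sequence.
1: 0
5: 3, 4, 2 → 3
3: 2 → 1
4: 2 → 1
2: 0
Total: 0 + 3 + 1 + 1 + 0 = 5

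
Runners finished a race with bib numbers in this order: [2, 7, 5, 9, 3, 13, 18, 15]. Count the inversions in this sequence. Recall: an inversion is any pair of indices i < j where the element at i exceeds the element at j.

Count, for each position, how many later elements it exceeds:
2 → none → 0
7 → 5, 3 → 2
5 → 3 → 1
9 → 3 → 1
3 → none → 0
13 → none → 0
18 → 15 → 1
15 → none → 0
Sum: 0 + 2 + 1 + 1 + 0 + 0 + 1 + 0 = 5

5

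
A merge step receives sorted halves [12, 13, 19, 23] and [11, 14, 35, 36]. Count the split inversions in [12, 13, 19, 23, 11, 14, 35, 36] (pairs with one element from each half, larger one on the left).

Count, for every r in R, how many entries of L exceed r:
r = 11: 12, 13, 19, 23 → 4
r = 14: 19, 23 → 2
r = 35: none → 0
r = 36: none → 0
Cross-inversions: 4 + 2 + 0 + 0 = 6

6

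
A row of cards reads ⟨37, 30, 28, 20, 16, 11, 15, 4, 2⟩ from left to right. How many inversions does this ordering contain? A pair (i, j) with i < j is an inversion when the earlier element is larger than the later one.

35

Element-by-element contributions:
37 → 30, 28, 20, 16, 11, 15, 4, 2 → 8
30 → 28, 20, 16, 11, 15, 4, 2 → 7
28 → 20, 16, 11, 15, 4, 2 → 6
20 → 16, 11, 15, 4, 2 → 5
16 → 11, 15, 4, 2 → 4
11 → 4, 2 → 2
15 → 4, 2 → 2
4 → 2 → 1
2 → none → 0
Sum: 8 + 7 + 6 + 5 + 4 + 2 + 2 + 1 + 0 = 35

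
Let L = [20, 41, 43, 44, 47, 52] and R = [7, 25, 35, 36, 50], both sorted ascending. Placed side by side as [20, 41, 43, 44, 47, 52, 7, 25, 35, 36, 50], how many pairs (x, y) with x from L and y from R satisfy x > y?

Split inversions: 22

For each element r of the right run, count left-run elements greater than r:
r = 7: 20, 41, 43, 44, 47, 52 → 6
r = 25: 41, 43, 44, 47, 52 → 5
r = 35: 41, 43, 44, 47, 52 → 5
r = 36: 41, 43, 44, 47, 52 → 5
r = 50: 52 → 1
Cross-inversions: 6 + 5 + 5 + 5 + 1 = 22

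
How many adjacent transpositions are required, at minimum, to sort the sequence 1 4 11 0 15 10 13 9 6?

15

Each adjacent swap fixes exactly one inversion, so the minimum swap count equals the number of inversions.
Count inversions — for each element, later elements that are smaller:
1: 0 → 1
4: 0 → 1
11: 0, 10, 9, 6 → 4
0: none → 0
15: 10, 13, 9, 6 → 4
10: 9, 6 → 2
13: 9, 6 → 2
9: 6 → 1
6: none → 0
Total inversions: 1 + 1 + 4 + 0 + 4 + 2 + 2 + 1 + 0 = 15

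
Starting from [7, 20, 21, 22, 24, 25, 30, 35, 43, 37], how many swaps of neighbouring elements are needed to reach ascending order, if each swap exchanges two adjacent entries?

Each adjacent swap fixes exactly one inversion, so the minimum swap count equals the number of inversions.
Count inversions — for each element, later elements that are smaller:
7: none → 0
20: none → 0
21: none → 0
22: none → 0
24: none → 0
25: none → 0
30: none → 0
35: none → 0
43: 37 → 1
37: none → 0
Total inversions: 0 + 0 + 0 + 0 + 0 + 0 + 0 + 0 + 1 + 0 = 1

There is 1 adjacent swap.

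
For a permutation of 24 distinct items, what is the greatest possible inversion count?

276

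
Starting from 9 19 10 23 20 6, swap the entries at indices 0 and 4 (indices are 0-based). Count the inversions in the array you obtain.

12

Positions 0 and 4 hold 9 and 20; after swapping, the array is [20, 19, 10, 23, 9, 6].
Count, for each position, how many later elements it exceeds:
20 → 19, 10, 9, 6 → 4
19 → 10, 9, 6 → 3
10 → 9, 6 → 2
23 → 9, 6 → 2
9 → 6 → 1
6 → none → 0
Sum: 4 + 3 + 2 + 2 + 1 + 0 = 12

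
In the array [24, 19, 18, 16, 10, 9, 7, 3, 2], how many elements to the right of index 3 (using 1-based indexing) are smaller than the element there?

6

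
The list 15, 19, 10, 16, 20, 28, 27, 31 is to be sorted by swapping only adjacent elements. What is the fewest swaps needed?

4

Minimum adjacent swaps = number of inversions (each swap of adjacent out-of-order elements removes one inversion and no swap can remove more).
Count inversions — for each element, later elements that are smaller:
15: 10 → 1
19: 10, 16 → 2
10: none → 0
16: none → 0
20: none → 0
28: 27 → 1
27: none → 0
31: none → 0
Total inversions: 1 + 2 + 0 + 0 + 0 + 1 + 0 + 0 = 4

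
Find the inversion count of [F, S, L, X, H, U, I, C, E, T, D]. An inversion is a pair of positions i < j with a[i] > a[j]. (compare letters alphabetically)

Element-by-element contributions:
F → C, E, D → 3
S → L, H, I, C, E, D → 6
L → H, I, C, E, D → 5
X → H, U, I, C, E, T, D → 7
H → C, E, D → 3
U → I, C, E, T, D → 5
I → C, E, D → 3
C → none → 0
E → D → 1
T → D → 1
D → none → 0
Sum: 3 + 6 + 5 + 7 + 3 + 5 + 3 + 0 + 1 + 1 + 0 = 34

34 out-of-order pairs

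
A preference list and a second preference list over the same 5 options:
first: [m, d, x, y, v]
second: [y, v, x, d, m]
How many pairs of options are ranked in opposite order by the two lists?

9

Assign each item its position (1..5) in the first ordering, then rewrite the second ordering as that position sequence:
positions: m→1, d→2, x→3, y→4, v→5
second ordering as positions: [4, 5, 3, 2, 1]
Discordant pairs = inversions in this position sequence.
4: 3, 2, 1 → 3
5: 3, 2, 1 → 3
3: 2, 1 → 2
2: 1 → 1
1: 0
Total: 3 + 3 + 2 + 1 + 0 = 9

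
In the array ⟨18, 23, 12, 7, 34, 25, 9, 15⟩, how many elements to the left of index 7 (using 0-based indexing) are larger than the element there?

4 such elements

The element at index 7 is 15.
Elements before it: 18, 23, 12, 7, 34, 25, 9
Those larger than 15: 18, 23, 34, 25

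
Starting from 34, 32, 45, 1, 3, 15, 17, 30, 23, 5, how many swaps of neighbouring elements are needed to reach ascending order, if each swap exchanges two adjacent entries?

27 adjacent swaps

The minimum number of adjacent swaps to sort an array equals its inversion count, since every such swap removes exactly one inversion.
Count inversions — for each element, later elements that are smaller:
34: 32, 1, 3, 15, 17, 30, 23, 5 → 8
32: 1, 3, 15, 17, 30, 23, 5 → 7
45: 1, 3, 15, 17, 30, 23, 5 → 7
1: none → 0
3: none → 0
15: 5 → 1
17: 5 → 1
30: 23, 5 → 2
23: 5 → 1
5: none → 0
Total inversions: 8 + 7 + 7 + 0 + 0 + 1 + 1 + 2 + 1 + 0 = 27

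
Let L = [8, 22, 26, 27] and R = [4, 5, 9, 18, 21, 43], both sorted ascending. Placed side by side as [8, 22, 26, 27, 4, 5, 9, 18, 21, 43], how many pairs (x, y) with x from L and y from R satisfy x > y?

17 split inversions

For each element r of the right run, count left-run elements greater than r:
r = 4: 8, 22, 26, 27 → 4
r = 5: 8, 22, 26, 27 → 4
r = 9: 22, 26, 27 → 3
r = 18: 22, 26, 27 → 3
r = 21: 22, 26, 27 → 3
r = 43: none → 0
Cross-inversions: 4 + 4 + 3 + 3 + 3 + 0 = 17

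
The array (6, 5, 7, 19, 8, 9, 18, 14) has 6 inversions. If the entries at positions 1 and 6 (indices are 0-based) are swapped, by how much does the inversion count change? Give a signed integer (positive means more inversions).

+7

Positions 1 and 6 hold 5 and 18; after swapping, the array is [6, 18, 7, 19, 8, 9, 5, 14].
For each element, count later entries that are smaller:
6 → 5 → 1
18 → 7, 8, 9, 5, 14 → 5
7 → 5 → 1
19 → 8, 9, 5, 14 → 4
8 → 5 → 1
9 → 5 → 1
5 → none → 0
14 → none → 0
Sum: 1 + 5 + 1 + 4 + 1 + 1 + 0 + 0 = 13
Change: 13 − 6 = +7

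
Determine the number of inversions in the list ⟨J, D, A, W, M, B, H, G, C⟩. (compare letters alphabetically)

Sweep left to right; for each value list the smaller values that follow it:
J: 6
D: 3
A: 0
W: 5
M: 4
B: 0
H: 2
G: 1
C: 0
Sum: 6 + 3 + 0 + 5 + 4 + 0 + 2 + 1 + 0 = 21

21 inversions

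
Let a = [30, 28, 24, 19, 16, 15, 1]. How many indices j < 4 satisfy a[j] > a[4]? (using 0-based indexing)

4 such elements

The element at index 4 is 16.
Elements before it: 30, 28, 24, 19
Those larger than 16: 30, 28, 24, 19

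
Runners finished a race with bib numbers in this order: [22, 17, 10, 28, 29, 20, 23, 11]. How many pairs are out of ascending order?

14

Count, for each position, how many later elements it exceeds:
22 → 17, 10, 20, 11 → 4
17 → 10, 11 → 2
10 → none → 0
28 → 20, 23, 11 → 3
29 → 20, 23, 11 → 3
20 → 11 → 1
23 → 11 → 1
11 → none → 0
Sum: 4 + 2 + 0 + 3 + 3 + 1 + 1 + 0 = 14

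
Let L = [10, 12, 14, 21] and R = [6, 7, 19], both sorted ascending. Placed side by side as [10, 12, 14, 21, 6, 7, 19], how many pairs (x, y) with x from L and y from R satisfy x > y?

For each element r of the right run, count left-run elements greater than r:
r = 6: 10, 12, 14, 21 → 4
r = 7: 10, 12, 14, 21 → 4
r = 19: 21 → 1
Cross-inversions: 4 + 4 + 1 = 9

9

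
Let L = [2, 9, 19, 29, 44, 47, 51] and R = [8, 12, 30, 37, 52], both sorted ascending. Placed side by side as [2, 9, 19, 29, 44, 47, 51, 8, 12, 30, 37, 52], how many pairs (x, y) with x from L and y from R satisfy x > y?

For each element r of the right run, count left-run elements greater than r:
r = 8: 9, 19, 29, 44, 47, 51 → 6
r = 12: 19, 29, 44, 47, 51 → 5
r = 30: 44, 47, 51 → 3
r = 37: 44, 47, 51 → 3
r = 52: none → 0
Cross-inversions: 6 + 5 + 3 + 3 + 0 = 17

17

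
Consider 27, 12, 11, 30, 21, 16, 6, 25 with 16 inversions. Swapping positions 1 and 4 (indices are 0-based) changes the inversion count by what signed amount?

+1

Positions 1 and 4 hold 12 and 21; after swapping, the array is [27, 21, 11, 30, 12, 16, 6, 25].
Element-by-element contributions:
27 → 21, 11, 12, 16, 6, 25 → 6
21 → 11, 12, 16, 6 → 4
11 → 6 → 1
30 → 12, 16, 6, 25 → 4
12 → 6 → 1
16 → 6 → 1
6 → none → 0
25 → none → 0
Sum: 6 + 4 + 1 + 4 + 1 + 1 + 0 + 0 = 17
Change: 17 − 16 = +1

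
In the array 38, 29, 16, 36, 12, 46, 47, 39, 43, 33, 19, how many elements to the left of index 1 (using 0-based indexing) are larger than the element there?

1 such element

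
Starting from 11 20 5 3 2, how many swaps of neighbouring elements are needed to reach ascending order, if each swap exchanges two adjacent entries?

9 adjacent swaps

Minimum adjacent swaps = number of inversions (each swap of adjacent out-of-order elements removes one inversion and no swap can remove more).
Count inversions — for each element, later elements that are smaller:
11: 5, 3, 2 → 3
20: 5, 3, 2 → 3
5: 3, 2 → 2
3: 2 → 1
2: none → 0
Total inversions: 3 + 3 + 2 + 1 + 0 = 9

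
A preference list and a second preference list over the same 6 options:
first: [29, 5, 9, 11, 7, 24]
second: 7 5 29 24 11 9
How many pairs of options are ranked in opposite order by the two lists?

Assign each item its position (1..6) in the first ordering, then rewrite the second ordering as that position sequence:
positions: 29→1, 5→2, 9→3, 11→4, 7→5, 24→6
second ordering as positions: [5, 2, 1, 6, 4, 3]
Discordant pairs = inversions in this position sequence.
5: 2, 1, 4, 3 → 4
2: 1 → 1
1: 0
6: 4, 3 → 2
4: 3 → 1
3: 0
Total: 4 + 1 + 0 + 2 + 1 + 0 = 8

8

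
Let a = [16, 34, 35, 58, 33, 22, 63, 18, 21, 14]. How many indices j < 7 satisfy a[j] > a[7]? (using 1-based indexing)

The element at index 7 is 63.
Elements before it: 16, 34, 35, 58, 33, 22
None of them are larger than 63.

0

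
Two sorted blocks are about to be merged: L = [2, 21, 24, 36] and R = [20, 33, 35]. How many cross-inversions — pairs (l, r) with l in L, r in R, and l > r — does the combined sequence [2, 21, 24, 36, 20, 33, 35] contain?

5 split inversions

Count, for every r in R, how many entries of L exceed r:
r = 20: 21, 24, 36 → 3
r = 33: 36 → 1
r = 35: 36 → 1
Cross-inversions: 3 + 1 + 1 = 5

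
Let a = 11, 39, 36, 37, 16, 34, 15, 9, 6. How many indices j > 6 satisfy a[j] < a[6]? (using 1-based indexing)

3 such elements

The element at index 6 is 34.
Elements after it: 15, 9, 6
Those smaller than 34: 15, 9, 6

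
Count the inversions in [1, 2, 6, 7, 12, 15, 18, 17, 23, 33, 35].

Inversions: 1

For each element, count later entries that are smaller:
1 → none → 0
2 → none → 0
6 → none → 0
7 → none → 0
12 → none → 0
15 → none → 0
18 → 17 → 1
17 → none → 0
23 → none → 0
33 → none → 0
35 → none → 0
Sum: 0 + 0 + 0 + 0 + 0 + 0 + 1 + 0 + 0 + 0 + 0 = 1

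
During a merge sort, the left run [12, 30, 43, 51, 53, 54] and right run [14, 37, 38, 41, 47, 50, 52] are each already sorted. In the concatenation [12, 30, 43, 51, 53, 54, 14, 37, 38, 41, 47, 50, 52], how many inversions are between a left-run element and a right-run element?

Split inversions: 25

Count, for every r in R, how many entries of L exceed r:
r = 14: 30, 43, 51, 53, 54 → 5
r = 37: 43, 51, 53, 54 → 4
r = 38: 43, 51, 53, 54 → 4
r = 41: 43, 51, 53, 54 → 4
r = 47: 51, 53, 54 → 3
r = 50: 51, 53, 54 → 3
r = 52: 53, 54 → 2
Cross-inversions: 5 + 4 + 4 + 4 + 3 + 3 + 2 = 25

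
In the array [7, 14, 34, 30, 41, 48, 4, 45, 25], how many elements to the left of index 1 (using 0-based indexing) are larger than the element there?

0

The element at index 1 is 14.
Elements before it: 7
None of them are larger than 14.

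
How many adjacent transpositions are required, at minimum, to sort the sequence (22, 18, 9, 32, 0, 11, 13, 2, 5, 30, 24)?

28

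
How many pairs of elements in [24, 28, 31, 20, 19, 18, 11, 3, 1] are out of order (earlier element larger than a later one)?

33 inversions

Sweep left to right; for each value list the smaller values that follow it:
24 → 20, 19, 18, 11, 3, 1 → 6
28 → 20, 19, 18, 11, 3, 1 → 6
31 → 20, 19, 18, 11, 3, 1 → 6
20 → 19, 18, 11, 3, 1 → 5
19 → 18, 11, 3, 1 → 4
18 → 11, 3, 1 → 3
11 → 3, 1 → 2
3 → 1 → 1
1 → none → 0
Sum: 6 + 6 + 6 + 5 + 4 + 3 + 2 + 1 + 0 = 33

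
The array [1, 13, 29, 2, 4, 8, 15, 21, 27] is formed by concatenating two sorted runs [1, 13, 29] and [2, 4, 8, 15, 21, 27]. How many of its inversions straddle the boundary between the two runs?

9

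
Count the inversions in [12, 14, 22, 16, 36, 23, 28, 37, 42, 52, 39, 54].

Element-by-element contributions:
12: 0
14: 0
22: 1
16: 0
36: 2
23: 0
28: 0
37: 0
42: 1
52: 1
39: 0
54: 0
Sum: 0 + 0 + 1 + 0 + 2 + 0 + 0 + 0 + 1 + 1 + 0 + 0 = 5

5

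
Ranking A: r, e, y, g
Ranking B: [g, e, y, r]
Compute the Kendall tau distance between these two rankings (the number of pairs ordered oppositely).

Assign each item its position (1..4) in the first ordering, then rewrite the second ordering as that position sequence:
positions: r→1, e→2, y→3, g→4
second ordering as positions: [4, 2, 3, 1]
Discordant pairs = inversions in this position sequence.
4: 2, 3, 1 → 3
2: 1 → 1
3: 1 → 1
1: 0
Total: 3 + 1 + 1 + 0 = 5

5 discordant pairs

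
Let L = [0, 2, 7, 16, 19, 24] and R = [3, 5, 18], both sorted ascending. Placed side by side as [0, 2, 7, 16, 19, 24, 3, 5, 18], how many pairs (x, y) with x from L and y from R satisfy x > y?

10

Count, for every r in R, how many entries of L exceed r:
r = 3: 7, 16, 19, 24 → 4
r = 5: 7, 16, 19, 24 → 4
r = 18: 19, 24 → 2
Cross-inversions: 4 + 4 + 2 = 10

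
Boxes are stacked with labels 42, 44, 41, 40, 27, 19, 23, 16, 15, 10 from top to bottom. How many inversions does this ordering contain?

43 inversions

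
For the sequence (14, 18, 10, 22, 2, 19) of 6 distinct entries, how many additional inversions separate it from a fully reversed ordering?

8 inversions short

Maximum inversions for 6 distinct elements is C(6, 2) = 6·5/2 = 15.
Current inversions — for each element, count later smaller elements:
14: 2
18: 2
10: 1
22: 2
2: 0
19: 0
Current total: 2 + 2 + 1 + 2 + 0 + 0 = 7
Shortfall: 15 − 7 = 8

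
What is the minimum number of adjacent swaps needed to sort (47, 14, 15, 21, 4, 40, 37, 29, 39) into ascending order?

There are 15 adjacent swaps.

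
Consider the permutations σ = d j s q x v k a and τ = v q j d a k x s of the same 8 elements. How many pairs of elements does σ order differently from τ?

Assign each item its position (1..8) in the first ordering, then rewrite the second ordering as that position sequence:
positions: d→1, j→2, s→3, q→4, x→5, v→6, k→7, a→8
second ordering as positions: [6, 4, 2, 1, 8, 7, 5, 3]
Discordant pairs = inversions in this position sequence.
6: 4, 2, 1, 5, 3 → 5
4: 2, 1, 3 → 3
2: 1 → 1
1: 0
8: 7, 5, 3 → 3
7: 5, 3 → 2
5: 3 → 1
3: 0
Total: 5 + 3 + 1 + 0 + 3 + 2 + 1 + 0 = 15

There are 15 discordant pairs.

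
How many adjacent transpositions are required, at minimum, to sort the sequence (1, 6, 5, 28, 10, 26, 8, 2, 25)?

14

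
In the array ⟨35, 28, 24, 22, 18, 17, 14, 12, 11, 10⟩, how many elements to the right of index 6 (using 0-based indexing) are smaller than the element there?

3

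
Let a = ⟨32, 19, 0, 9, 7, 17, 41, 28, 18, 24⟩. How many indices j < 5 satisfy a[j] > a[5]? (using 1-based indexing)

The element at index 5 is 7.
Elements before it: 32, 19, 0, 9
Those larger than 7: 32, 19, 9

3 such elements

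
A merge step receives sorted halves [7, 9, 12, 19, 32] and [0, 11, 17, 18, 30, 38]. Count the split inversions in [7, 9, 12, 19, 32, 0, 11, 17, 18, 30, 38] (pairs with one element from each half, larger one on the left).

Take each right-half value and tally the left-half values above it:
r = 0: 7, 9, 12, 19, 32 → 5
r = 11: 12, 19, 32 → 3
r = 17: 19, 32 → 2
r = 18: 19, 32 → 2
r = 30: 32 → 1
r = 38: none → 0
Cross-inversions: 5 + 3 + 2 + 2 + 1 + 0 = 13

13 cross-inversions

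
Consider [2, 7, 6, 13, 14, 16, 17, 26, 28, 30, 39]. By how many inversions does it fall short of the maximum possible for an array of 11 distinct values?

54

Maximum inversions for 11 distinct elements is C(11, 2) = 11·10/2 = 55.
Current inversions — for each element, count later smaller elements:
2: 0
7: 1
6: 0
13: 0
14: 0
16: 0
17: 0
26: 0
28: 0
30: 0
39: 0
Current total: 0 + 1 + 0 + 0 + 0 + 0 + 0 + 0 + 0 + 0 + 0 = 1
Shortfall: 55 − 1 = 54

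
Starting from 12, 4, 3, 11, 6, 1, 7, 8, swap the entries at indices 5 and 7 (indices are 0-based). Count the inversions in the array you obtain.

Inversions: 18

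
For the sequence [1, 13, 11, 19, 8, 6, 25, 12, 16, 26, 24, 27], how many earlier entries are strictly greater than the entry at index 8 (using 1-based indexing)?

The element at index 8 is 12.
Elements before it: 1, 13, 11, 19, 8, 6, 25
Those larger than 12: 13, 19, 25

3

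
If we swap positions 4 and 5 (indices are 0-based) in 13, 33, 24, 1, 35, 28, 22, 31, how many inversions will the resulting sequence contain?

Positions 4 and 5 hold 35 and 28; after swapping, the array is [13, 33, 24, 1, 28, 35, 22, 31].
For each element, count later entries that are smaller:
13: 1
33: 5
24: 2
1: 0
28: 1
35: 2
22: 0
31: 0
Sum: 1 + 5 + 2 + 0 + 1 + 2 + 0 + 0 = 11

11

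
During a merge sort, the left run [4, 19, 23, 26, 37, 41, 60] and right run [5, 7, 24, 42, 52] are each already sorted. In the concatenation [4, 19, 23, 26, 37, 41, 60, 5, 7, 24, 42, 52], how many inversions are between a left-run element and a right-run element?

18 split inversions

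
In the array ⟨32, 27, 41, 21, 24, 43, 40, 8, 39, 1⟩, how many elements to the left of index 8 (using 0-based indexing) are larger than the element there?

The element at index 8 is 39.
Elements before it: 32, 27, 41, 21, 24, 43, 40, 8
Those larger than 39: 41, 43, 40

3 such elements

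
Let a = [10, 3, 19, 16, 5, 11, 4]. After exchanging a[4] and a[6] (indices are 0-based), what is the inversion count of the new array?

Inversions: 11

Positions 4 and 6 hold 5 and 4; after swapping, the array is [10, 3, 19, 16, 4, 11, 5].
Element-by-element contributions:
10 → 3, 4, 5 → 3
3 → none → 0
19 → 16, 4, 11, 5 → 4
16 → 4, 11, 5 → 3
4 → none → 0
11 → 5 → 1
5 → none → 0
Sum: 3 + 0 + 4 + 3 + 0 + 1 + 0 = 11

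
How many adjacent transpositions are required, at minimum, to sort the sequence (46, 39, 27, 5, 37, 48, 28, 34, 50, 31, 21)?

31 adjacent swaps

The minimum number of adjacent swaps to sort an array equals its inversion count, since every such swap removes exactly one inversion.
Count inversions — for each element, later elements that are smaller:
46: 39, 27, 5, 37, 28, 34, 31, 21 → 8
39: 27, 5, 37, 28, 34, 31, 21 → 7
27: 5, 21 → 2
5: none → 0
37: 28, 34, 31, 21 → 4
48: 28, 34, 31, 21 → 4
28: 21 → 1
34: 31, 21 → 2
50: 31, 21 → 2
31: 21 → 1
21: none → 0
Total inversions: 8 + 7 + 2 + 0 + 4 + 4 + 1 + 2 + 2 + 1 + 0 = 31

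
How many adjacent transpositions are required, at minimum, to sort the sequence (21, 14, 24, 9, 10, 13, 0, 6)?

Adjacent swaps: 22

Each adjacent swap fixes exactly one inversion, so the minimum swap count equals the number of inversions.
Count inversions — for each element, later elements that are smaller:
21: 14, 9, 10, 13, 0, 6 → 6
14: 9, 10, 13, 0, 6 → 5
24: 9, 10, 13, 0, 6 → 5
9: 0, 6 → 2
10: 0, 6 → 2
13: 0, 6 → 2
0: none → 0
6: none → 0
Total inversions: 6 + 5 + 5 + 2 + 2 + 2 + 0 + 0 = 22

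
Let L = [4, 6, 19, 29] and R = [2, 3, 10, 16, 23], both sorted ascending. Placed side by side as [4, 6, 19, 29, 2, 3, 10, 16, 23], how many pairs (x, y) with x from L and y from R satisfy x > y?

Take each right-half value and tally the left-half values above it:
r = 2: 4, 6, 19, 29 → 4
r = 3: 4, 6, 19, 29 → 4
r = 10: 19, 29 → 2
r = 16: 19, 29 → 2
r = 23: 29 → 1
Cross-inversions: 4 + 4 + 2 + 2 + 1 = 13

13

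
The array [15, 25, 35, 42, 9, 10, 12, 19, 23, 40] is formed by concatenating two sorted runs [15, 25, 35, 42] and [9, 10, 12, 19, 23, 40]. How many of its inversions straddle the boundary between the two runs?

19

Count, for every r in R, how many entries of L exceed r:
r = 9: 15, 25, 35, 42 → 4
r = 10: 15, 25, 35, 42 → 4
r = 12: 15, 25, 35, 42 → 4
r = 19: 25, 35, 42 → 3
r = 23: 25, 35, 42 → 3
r = 40: 42 → 1
Cross-inversions: 4 + 4 + 4 + 3 + 3 + 1 = 19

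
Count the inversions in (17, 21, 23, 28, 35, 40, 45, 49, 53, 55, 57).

Inversions: 0

Count, for each position, how many later elements it exceeds:
17 → none → 0
21 → none → 0
23 → none → 0
28 → none → 0
35 → none → 0
40 → none → 0
45 → none → 0
49 → none → 0
53 → none → 0
55 → none → 0
57 → none → 0
Sum: 0 + 0 + 0 + 0 + 0 + 0 + 0 + 0 + 0 + 0 + 0 = 0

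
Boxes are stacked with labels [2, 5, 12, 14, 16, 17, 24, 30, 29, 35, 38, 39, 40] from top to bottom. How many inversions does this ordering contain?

Inversions: 1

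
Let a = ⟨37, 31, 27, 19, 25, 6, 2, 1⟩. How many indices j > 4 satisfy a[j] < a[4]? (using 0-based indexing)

3 such elements

The element at index 4 is 25.
Elements after it: 6, 2, 1
Those smaller than 25: 6, 2, 1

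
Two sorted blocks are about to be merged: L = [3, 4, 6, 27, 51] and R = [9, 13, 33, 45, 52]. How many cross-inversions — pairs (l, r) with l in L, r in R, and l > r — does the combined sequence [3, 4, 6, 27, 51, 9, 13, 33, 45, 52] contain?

Take each right-half value and tally the left-half values above it:
r = 9: 27, 51 → 2
r = 13: 27, 51 → 2
r = 33: 51 → 1
r = 45: 51 → 1
r = 52: none → 0
Cross-inversions: 2 + 2 + 1 + 1 + 0 = 6

6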